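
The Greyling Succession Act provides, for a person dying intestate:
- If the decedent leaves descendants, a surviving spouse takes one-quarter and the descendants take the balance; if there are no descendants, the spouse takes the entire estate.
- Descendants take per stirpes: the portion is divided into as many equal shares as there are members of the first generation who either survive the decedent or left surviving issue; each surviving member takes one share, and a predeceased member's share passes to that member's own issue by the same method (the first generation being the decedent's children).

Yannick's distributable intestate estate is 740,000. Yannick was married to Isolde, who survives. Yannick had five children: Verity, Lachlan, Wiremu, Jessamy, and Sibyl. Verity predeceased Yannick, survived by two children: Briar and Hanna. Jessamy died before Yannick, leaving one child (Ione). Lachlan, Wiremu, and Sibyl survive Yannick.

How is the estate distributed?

Isolde takes one-quarter of 740,000 = 185,000. The remaining 555,000 passes to the descendants.
The descendants' portion (555,000) is divided into 5 shares of 111,000: Lachlan, Wiremu, and Sibyl each take 111,000; Verity's 111,000 share passes to Verity's issue; Jessamy's 111,000 share passes to Jessamy's issue.
Verity's share (111,000) is divided into 2 shares of 55,500: Briar and Hanna each take 55,500.
Jessamy's share (111,000) passes entirely to Ione.

Isolde: 185,000; Briar: 55,500; Hanna: 55,500; Lachlan: 111,000; Wiremu: 111,000; Ione: 111,000; Sibyl: 111,000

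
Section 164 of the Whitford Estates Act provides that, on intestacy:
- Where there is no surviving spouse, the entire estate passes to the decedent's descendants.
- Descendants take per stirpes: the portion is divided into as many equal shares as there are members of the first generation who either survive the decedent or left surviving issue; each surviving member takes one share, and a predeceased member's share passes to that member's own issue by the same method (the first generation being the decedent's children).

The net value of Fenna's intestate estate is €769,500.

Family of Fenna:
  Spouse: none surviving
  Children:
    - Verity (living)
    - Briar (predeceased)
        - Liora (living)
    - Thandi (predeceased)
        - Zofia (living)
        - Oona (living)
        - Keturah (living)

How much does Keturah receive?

The entire €769,500 passes to the descendants.
That amount (€769,500) is divided into 3 shares of €256,500: Verity takes €256,500; Briar's €256,500 share passes to Briar's issue; Thandi's €256,500 share passes to Thandi's issue.
Briar's share (€256,500) passes entirely to Liora.
Thandi's share (€256,500) is divided into 3 shares of €85,500: Zofia, Oona, and Keturah each take €85,500.

Keturah receives €85,500.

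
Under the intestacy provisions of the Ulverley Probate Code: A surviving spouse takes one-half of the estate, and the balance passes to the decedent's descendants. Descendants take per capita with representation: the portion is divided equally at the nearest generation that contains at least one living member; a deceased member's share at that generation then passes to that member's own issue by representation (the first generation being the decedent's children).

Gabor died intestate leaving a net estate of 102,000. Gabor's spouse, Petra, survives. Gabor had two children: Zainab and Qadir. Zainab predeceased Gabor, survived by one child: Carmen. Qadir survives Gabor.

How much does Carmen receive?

Carmen receives 25,500.

Petra takes one-half of 102,000 = 51,000. The remaining 51,000 passes to the descendants.
The descendants' portion (51,000) is divided into 2 shares of 25,500: Qadir takes 25,500; Zainab's 25,500 share passes to Zainab's issue.
Zainab's share (25,500) passes entirely to Carmen.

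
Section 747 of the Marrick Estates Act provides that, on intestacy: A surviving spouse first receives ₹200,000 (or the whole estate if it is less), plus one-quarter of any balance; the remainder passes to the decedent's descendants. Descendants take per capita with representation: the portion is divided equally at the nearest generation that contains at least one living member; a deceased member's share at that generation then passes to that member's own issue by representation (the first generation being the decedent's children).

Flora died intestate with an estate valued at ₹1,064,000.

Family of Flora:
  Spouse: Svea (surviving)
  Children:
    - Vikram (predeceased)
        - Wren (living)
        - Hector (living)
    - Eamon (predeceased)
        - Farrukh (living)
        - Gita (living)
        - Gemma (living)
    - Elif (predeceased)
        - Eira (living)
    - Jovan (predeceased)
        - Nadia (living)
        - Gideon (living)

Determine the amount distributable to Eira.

Svea first takes ₹200,000, leaving a balance of ₹864,000. Svea then takes one-quarter of the balance (₹216,000), for a total of ₹416,000. The remaining ₹648,000 passes to the descendants.
No child survives, so the initial division is made at the grandchildren's generation.
The descendants' portion (₹648,000) is divided into 8 shares of ₹81,000: Wren, Hector, Farrukh, Gita, Gemma, Eira, Nadia, and Gideon each take ₹81,000.

Eira receives ₹81,000.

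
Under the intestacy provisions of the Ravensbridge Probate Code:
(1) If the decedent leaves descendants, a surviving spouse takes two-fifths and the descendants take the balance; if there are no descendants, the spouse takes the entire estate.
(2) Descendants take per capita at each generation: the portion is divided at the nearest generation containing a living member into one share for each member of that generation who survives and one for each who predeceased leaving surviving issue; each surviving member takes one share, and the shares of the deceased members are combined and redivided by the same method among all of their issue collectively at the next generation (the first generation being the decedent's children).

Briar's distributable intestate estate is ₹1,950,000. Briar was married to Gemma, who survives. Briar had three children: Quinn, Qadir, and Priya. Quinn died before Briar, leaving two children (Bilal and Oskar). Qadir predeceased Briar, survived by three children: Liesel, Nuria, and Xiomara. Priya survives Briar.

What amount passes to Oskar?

Gemma takes two-fifths of ₹1,950,000 = ₹780,000. The remaining ₹1,170,000 passes to the descendants.
The descendants' portion (₹1,170,000) is divided at the children's generation into 3 shares of ₹390,000. Priya takes ₹390,000. The 2 shares of the deceased (Quinn and Qadir) are combined into a pool of ₹780,000.
That pool (₹780,000) is divided at the grandchildren's generation equally among Bilal, Oskar, Liesel, Nuria, and Xiomara: ₹156,000 each.

Oskar receives ₹156,000.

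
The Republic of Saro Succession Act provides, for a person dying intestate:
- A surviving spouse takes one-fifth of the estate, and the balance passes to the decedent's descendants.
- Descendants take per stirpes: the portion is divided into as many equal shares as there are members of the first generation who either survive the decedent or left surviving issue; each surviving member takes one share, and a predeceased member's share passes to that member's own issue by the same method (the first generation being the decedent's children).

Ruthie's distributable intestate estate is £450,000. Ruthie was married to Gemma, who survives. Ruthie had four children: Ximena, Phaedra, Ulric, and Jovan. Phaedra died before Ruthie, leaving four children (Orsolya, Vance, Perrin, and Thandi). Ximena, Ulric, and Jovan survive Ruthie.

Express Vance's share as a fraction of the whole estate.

Gemma takes one-fifth of £450,000 = £90,000. The remaining £360,000 passes to the descendants.
The descendants' portion (£360,000) is divided into 4 shares of £90,000: Ximena, Ulric, and Jovan each take £90,000; Phaedra's £90,000 share passes to Phaedra's issue.
Phaedra's share (£90,000) is divided into 4 shares of £22,500: Orsolya, Vance, Perrin, and Thandi each take £22,500.

Vance receives 1/20 of the estate.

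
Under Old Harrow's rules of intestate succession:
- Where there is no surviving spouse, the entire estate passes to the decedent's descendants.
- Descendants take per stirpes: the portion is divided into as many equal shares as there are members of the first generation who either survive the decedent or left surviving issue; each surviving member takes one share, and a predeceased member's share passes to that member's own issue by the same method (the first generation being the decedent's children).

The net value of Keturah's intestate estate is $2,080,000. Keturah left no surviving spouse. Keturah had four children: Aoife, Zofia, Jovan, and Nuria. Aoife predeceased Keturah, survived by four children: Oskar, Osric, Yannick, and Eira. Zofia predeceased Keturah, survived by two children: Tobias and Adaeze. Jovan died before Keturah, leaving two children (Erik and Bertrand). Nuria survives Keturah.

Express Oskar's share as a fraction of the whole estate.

Oskar receives 1/16 of the estate.

The entire $2,080,000 passes to the descendants.
That amount ($2,080,000) is divided into 4 shares of $520,000: Nuria takes $520,000; Aoife's $520,000 share passes to Aoife's issue; Zofia's $520,000 share passes to Zofia's issue; Jovan's $520,000 share passes to Jovan's issue.
Aoife's share ($520,000) is divided into 4 shares of $130,000: Oskar, Osric, Yannick, and Eira each take $130,000.
Zofia's share ($520,000) is divided into 2 shares of $260,000: Tobias and Adaeze each take $260,000.
Jovan's share ($520,000) is divided into 2 shares of $260,000: Erik and Bertrand each take $260,000.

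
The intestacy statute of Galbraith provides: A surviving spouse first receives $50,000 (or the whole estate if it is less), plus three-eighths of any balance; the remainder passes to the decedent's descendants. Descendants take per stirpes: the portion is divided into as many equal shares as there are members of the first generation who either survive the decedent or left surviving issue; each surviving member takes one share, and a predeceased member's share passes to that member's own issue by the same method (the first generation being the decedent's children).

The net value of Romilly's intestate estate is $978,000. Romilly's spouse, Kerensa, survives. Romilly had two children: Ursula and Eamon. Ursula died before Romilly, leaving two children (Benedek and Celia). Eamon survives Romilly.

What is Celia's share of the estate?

Kerensa first takes $50,000, leaving a balance of $928,000. Kerensa then takes three-eighths of the balance ($348,000), for a total of $398,000. The remaining $580,000 passes to the descendants.
The descendants' portion ($580,000) is divided into 2 shares of $290,000: Eamon takes $290,000; Ursula's $290,000 share passes to Ursula's issue.
Ursula's share ($290,000) is divided into 2 shares of $145,000: Benedek and Celia each take $145,000.

Celia receives $145,000.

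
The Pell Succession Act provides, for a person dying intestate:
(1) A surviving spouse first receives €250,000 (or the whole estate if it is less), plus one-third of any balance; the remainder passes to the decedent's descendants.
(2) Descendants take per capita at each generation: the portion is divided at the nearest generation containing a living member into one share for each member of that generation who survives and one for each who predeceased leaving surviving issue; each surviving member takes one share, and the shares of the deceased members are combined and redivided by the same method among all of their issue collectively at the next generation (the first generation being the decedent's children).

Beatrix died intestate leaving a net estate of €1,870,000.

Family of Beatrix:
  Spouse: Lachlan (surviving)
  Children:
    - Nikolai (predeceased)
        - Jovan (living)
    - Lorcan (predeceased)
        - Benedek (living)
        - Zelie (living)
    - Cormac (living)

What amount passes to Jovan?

Jovan receives €240,000.

Lachlan first takes €250,000, leaving a balance of €1,620,000. Lachlan then takes one-third of the balance (€540,000), for a total of €790,000. The remaining €1,080,000 passes to the descendants.
The descendants' portion (€1,080,000) is divided at the children's generation into 3 shares of €360,000. Cormac takes €360,000. The 2 shares of the deceased (Nikolai and Lorcan) are combined into a pool of €720,000.
That pool (€720,000) is divided at the grandchildren's generation equally among Jovan, Benedek, and Zelie: €240,000 each.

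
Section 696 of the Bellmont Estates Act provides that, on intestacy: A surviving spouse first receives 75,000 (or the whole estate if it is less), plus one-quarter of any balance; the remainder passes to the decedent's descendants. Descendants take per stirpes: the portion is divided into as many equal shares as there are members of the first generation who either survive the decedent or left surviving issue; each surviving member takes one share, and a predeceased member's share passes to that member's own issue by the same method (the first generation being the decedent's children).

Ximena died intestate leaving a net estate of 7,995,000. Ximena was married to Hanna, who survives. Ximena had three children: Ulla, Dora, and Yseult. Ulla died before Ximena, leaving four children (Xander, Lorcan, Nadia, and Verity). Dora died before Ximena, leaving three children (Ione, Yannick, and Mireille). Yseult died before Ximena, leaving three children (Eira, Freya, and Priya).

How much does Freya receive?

Freya receives 660,000.

Hanna first takes 75,000, leaving a balance of 7,920,000. Hanna then takes one-quarter of the balance (1,980,000), for a total of 2,055,000. The remaining 5,940,000 passes to the descendants.
The descendants' portion (5,940,000) is divided into 3 shares of 1,980,000: Ulla's 1,980,000 share passes to Ulla's issue; Dora's 1,980,000 share passes to Dora's issue; Yseult's 1,980,000 share passes to Yseult's issue.
Ulla's share (1,980,000) is divided into 4 shares of 495,000: Xander, Lorcan, Nadia, and Verity each take 495,000.
Dora's share (1,980,000) is divided into 3 shares of 660,000: Ione, Yannick, and Mireille each take 660,000.
Yseult's share (1,980,000) is divided into 3 shares of 660,000: Eira, Freya, and Priya each take 660,000.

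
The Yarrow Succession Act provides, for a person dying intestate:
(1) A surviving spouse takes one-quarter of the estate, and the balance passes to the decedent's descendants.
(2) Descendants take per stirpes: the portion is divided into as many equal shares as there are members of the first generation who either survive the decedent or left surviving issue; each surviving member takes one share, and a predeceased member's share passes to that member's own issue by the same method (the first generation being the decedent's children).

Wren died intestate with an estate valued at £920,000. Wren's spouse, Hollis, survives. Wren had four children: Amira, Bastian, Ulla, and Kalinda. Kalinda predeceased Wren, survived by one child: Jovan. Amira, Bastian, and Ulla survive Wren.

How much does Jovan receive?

Hollis takes one-quarter of £920,000 = £230,000. The remaining £690,000 passes to the descendants.
The descendants' portion (£690,000) is divided into 4 shares of £172,500: Amira, Bastian, and Ulla each take £172,500; Kalinda's £172,500 share passes to Kalinda's issue.
Kalinda's share (£172,500) passes entirely to Jovan.

Jovan receives £172,500.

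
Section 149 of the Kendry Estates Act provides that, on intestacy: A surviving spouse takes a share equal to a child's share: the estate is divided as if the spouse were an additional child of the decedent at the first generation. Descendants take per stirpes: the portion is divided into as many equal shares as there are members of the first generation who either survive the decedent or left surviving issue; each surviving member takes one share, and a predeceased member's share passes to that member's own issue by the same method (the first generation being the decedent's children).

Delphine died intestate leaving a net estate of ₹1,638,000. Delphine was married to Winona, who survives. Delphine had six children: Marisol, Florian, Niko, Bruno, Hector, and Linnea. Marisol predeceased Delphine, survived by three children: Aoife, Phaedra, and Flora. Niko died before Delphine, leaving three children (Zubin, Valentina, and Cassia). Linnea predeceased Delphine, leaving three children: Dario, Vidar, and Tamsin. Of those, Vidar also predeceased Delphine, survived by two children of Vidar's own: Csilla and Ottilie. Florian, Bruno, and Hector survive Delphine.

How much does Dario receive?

Dario receives ₹78,000.

The spouse counts as an additional share at the children's level, so there are 7 primary shares of ₹234,000. Winona takes one such share (₹234,000).
The children's combined portion (₹1,404,000) is divided into 6 shares of ₹234,000: Florian, Bruno, and Hector each take ₹234,000; Marisol's ₹234,000 share passes to Marisol's issue; Niko's ₹234,000 share passes to Niko's issue; Linnea's ₹234,000 share passes to Linnea's issue.
Marisol's share (₹234,000) is divided into 3 shares of ₹78,000: Aoife, Phaedra, and Flora each take ₹78,000.
Niko's share (₹234,000) is divided into 3 shares of ₹78,000: Zubin, Valentina, and Cassia each take ₹78,000.
Linnea's share (₹234,000) is divided into 3 shares of ₹78,000: Dario and Tamsin each take ₹78,000; Vidar's ₹78,000 share passes to Vidar's issue.
Vidar's share (₹78,000) is divided into 2 shares of ₹39,000: Csilla and Ottilie each take ₹39,000.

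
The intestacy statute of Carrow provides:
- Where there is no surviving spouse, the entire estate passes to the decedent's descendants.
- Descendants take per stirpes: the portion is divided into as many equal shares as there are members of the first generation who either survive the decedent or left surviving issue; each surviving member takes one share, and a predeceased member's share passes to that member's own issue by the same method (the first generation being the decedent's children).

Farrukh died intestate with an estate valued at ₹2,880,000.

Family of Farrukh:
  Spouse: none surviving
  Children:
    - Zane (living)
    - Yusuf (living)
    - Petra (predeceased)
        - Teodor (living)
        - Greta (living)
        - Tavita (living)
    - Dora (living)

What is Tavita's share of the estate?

Tavita receives ₹240,000.

The entire ₹2,880,000 passes to the descendants.
That amount (₹2,880,000) is divided into 4 shares of ₹720,000: Zane, Yusuf, and Dora each take ₹720,000; Petra's ₹720,000 share passes to Petra's issue.
Petra's share (₹720,000) is divided into 3 shares of ₹240,000: Teodor, Greta, and Tavita each take ₹240,000.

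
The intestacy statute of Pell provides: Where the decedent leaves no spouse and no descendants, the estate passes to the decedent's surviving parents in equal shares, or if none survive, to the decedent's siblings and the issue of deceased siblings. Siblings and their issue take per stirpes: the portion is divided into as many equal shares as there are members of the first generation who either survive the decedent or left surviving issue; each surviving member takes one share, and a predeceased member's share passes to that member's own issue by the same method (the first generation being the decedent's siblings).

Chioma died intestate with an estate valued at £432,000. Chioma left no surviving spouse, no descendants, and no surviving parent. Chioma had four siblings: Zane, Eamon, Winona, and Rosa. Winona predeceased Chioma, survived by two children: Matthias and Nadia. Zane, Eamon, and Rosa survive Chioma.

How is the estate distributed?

The entire £432,000 passes to the siblings and their issue.
That amount (£432,000) is divided into 4 shares of £108,000: Zane, Eamon, and Rosa each take £108,000; Winona's £108,000 share passes to Winona's issue.
Winona's share (£108,000) is divided into 2 shares of £54,000: Matthias and Nadia each take £54,000.

Zane: £108,000; Eamon: £108,000; Matthias: £54,000; Nadia: £54,000; Rosa: £108,000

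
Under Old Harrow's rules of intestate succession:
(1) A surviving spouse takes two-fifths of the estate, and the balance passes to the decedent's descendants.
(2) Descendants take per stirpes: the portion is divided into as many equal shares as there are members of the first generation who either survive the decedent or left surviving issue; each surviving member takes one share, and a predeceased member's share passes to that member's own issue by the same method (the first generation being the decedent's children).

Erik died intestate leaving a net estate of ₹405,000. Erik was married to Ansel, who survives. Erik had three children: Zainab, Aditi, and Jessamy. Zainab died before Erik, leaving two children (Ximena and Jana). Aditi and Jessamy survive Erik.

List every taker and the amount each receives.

Ansel takes two-fifths of ₹405,000 = ₹162,000. The remaining ₹243,000 passes to the descendants.
The descendants' portion (₹243,000) is divided into 3 shares of ₹81,000: Aditi and Jessamy each take ₹81,000; Zainab's ₹81,000 share passes to Zainab's issue.
Zainab's share (₹81,000) is divided into 2 shares of ₹40,500: Ximena and Jana each take ₹40,500.

Ansel: ₹162,000; Ximena: ₹40,500; Jana: ₹40,500; Aditi: ₹81,000; Jessamy: ₹81,000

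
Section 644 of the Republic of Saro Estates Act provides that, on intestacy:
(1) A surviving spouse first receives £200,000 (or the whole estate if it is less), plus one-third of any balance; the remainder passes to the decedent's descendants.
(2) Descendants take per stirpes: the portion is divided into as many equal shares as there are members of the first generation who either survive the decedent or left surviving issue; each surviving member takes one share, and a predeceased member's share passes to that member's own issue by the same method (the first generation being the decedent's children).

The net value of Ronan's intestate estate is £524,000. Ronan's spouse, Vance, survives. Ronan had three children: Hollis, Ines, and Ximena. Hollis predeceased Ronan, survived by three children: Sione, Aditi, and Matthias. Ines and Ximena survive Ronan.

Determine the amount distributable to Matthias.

Matthias receives £24,000.

Vance first takes £200,000, leaving a balance of £324,000. Vance then takes one-third of the balance (£108,000), for a total of £308,000. The remaining £216,000 passes to the descendants.
The descendants' portion (£216,000) is divided into 3 shares of £72,000: Ines and Ximena each take £72,000; Hollis's £72,000 share passes to Hollis's issue.
Hollis's share (£72,000) is divided into 3 shares of £24,000: Sione, Aditi, and Matthias each take £24,000.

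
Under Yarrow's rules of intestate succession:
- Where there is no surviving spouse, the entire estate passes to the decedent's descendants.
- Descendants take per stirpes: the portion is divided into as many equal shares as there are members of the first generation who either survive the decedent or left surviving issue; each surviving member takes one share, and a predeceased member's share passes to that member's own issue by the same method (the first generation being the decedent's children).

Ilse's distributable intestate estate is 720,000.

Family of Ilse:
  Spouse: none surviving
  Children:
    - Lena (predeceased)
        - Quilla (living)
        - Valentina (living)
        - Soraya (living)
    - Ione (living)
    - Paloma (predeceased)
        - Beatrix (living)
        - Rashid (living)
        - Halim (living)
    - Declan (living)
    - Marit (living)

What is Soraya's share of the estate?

The entire 720,000 passes to the descendants.
That amount (720,000) is divided into 5 shares of 144,000: Ione, Declan, and Marit each take 144,000; Lena's 144,000 share passes to Lena's issue; Paloma's 144,000 share passes to Paloma's issue.
Lena's share (144,000) is divided into 3 shares of 48,000: Quilla, Valentina, and Soraya each take 48,000.
Paloma's share (144,000) is divided into 3 shares of 48,000: Beatrix, Rashid, and Halim each take 48,000.

Soraya receives 48,000.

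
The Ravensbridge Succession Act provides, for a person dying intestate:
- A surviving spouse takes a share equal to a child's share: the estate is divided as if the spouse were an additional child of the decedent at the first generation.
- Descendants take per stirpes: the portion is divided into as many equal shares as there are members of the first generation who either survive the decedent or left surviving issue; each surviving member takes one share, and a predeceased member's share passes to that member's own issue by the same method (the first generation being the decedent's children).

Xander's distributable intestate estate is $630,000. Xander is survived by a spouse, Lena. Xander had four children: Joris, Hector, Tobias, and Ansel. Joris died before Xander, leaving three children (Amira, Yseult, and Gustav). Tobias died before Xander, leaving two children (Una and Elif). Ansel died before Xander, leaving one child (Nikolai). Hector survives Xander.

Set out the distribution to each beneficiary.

The spouse counts as an additional share at the children's level, so there are 5 primary shares of $126,000. Lena takes one such share ($126,000).
The children's combined portion ($504,000) is divided into 4 shares of $126,000: Hector takes $126,000; Joris's $126,000 share passes to Joris's issue; Tobias's $126,000 share passes to Tobias's issue; Ansel's $126,000 share passes to Ansel's issue.
Joris's share ($126,000) is divided into 3 shares of $42,000: Amira, Yseult, and Gustav each take $42,000.
Tobias's share ($126,000) is divided into 2 shares of $63,000: Una and Elif each take $63,000.
Ansel's share ($126,000) passes entirely to Nikolai.

Lena: $126,000; Amira: $42,000; Yseult: $42,000; Gustav: $42,000; Hector: $126,000; Una: $63,000; Elif: $63,000; Nikolai: $126,000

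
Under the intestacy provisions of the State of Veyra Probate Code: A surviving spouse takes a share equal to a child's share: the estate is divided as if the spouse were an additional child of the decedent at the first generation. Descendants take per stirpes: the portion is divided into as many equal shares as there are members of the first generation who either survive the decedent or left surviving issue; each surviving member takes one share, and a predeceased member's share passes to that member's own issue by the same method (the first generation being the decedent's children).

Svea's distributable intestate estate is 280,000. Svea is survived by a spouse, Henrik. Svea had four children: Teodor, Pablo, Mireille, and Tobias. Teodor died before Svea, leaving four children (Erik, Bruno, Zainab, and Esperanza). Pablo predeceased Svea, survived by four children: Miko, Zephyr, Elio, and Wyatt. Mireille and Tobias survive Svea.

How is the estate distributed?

The spouse counts as an additional share at the children's level, so there are 5 primary shares of 56,000. Henrik takes one such share (56,000).
The children's combined portion (224,000) is divided into 4 shares of 56,000: Mireille and Tobias each take 56,000; Teodor's 56,000 share passes to Teodor's issue; Pablo's 56,000 share passes to Pablo's issue.
Teodor's share (56,000) is divided into 4 shares of 14,000: Erik, Bruno, Zainab, and Esperanza each take 14,000.
Pablo's share (56,000) is divided into 4 shares of 14,000: Miko, Zephyr, Elio, and Wyatt each take 14,000.

Henrik: 56,000; Erik: 14,000; Bruno: 14,000; Zainab: 14,000; Esperanza: 14,000; Miko: 14,000; Zephyr: 14,000; Elio: 14,000; Wyatt: 14,000; Mireille: 56,000; Tobias: 56,000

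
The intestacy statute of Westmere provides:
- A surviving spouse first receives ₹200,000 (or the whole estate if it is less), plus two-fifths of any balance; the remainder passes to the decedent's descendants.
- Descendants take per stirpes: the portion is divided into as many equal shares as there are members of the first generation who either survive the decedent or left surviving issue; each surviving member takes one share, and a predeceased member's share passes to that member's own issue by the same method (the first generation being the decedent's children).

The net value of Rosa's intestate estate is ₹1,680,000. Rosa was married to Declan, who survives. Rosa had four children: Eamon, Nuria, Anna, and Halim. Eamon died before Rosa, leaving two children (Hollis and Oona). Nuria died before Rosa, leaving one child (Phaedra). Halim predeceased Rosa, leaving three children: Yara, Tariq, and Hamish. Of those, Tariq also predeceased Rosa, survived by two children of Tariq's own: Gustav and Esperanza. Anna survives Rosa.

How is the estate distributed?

Declan: ₹792,000; Hollis: ₹111,000; Oona: ₹111,000; Phaedra: ₹222,000; Anna: ₹222,000; Yara: ₹74,000; Gustav: ₹37,000; Esperanza: ₹37,000; Hamish: ₹74,000

Declan first takes ₹200,000, leaving a balance of ₹1,480,000. Declan then takes two-fifths of the balance (₹592,000), for a total of ₹792,000. The remaining ₹888,000 passes to the descendants.
The descendants' portion (₹888,000) is divided into 4 shares of ₹222,000: Anna takes ₹222,000; Eamon's ₹222,000 share passes to Eamon's issue; Nuria's ₹222,000 share passes to Nuria's issue; Halim's ₹222,000 share passes to Halim's issue.
Eamon's share (₹222,000) is divided into 2 shares of ₹111,000: Hollis and Oona each take ₹111,000.
Nuria's share (₹222,000) passes entirely to Phaedra.
Halim's share (₹222,000) is divided into 3 shares of ₹74,000: Yara and Hamish each take ₹74,000; Tariq's ₹74,000 share passes to Tariq's issue.
Tariq's share (₹74,000) is divided into 2 shares of ₹37,000: Gustav and Esperanza each take ₹37,000.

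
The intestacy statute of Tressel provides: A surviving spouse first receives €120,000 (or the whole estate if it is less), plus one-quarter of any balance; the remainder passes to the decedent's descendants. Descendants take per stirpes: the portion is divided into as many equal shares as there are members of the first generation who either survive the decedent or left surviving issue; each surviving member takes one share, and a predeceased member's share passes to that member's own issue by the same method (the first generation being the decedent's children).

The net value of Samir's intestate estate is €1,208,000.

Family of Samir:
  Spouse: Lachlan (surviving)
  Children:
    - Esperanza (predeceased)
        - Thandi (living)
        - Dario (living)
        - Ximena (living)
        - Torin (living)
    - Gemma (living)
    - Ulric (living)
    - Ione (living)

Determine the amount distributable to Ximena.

Lachlan first takes €120,000, leaving a balance of €1,088,000. Lachlan then takes one-quarter of the balance (€272,000), for a total of €392,000. The remaining €816,000 passes to the descendants.
The descendants' portion (€816,000) is divided into 4 shares of €204,000: Gemma, Ulric, and Ione each take €204,000; Esperanza's €204,000 share passes to Esperanza's issue.
Esperanza's share (€204,000) is divided into 4 shares of €51,000: Thandi, Dario, Ximena, and Torin each take €51,000.

Ximena receives €51,000.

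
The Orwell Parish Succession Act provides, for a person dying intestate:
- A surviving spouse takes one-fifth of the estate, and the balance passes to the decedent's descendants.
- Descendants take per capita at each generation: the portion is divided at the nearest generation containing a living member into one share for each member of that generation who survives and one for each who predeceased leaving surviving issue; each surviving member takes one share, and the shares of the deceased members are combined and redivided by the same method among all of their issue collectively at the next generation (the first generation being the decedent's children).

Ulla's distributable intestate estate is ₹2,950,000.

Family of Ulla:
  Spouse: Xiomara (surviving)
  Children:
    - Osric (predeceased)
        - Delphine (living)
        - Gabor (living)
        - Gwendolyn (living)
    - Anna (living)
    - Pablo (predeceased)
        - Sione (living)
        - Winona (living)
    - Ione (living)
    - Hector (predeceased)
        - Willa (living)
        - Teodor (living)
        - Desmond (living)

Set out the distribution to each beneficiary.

Xiomara: ₹590,000; Delphine: ₹177,000; Gabor: ₹177,000; Gwendolyn: ₹177,000; Anna: ₹472,000; Sione: ₹177,000; Winona: ₹177,000; Ione: ₹472,000; Willa: ₹177,000; Teodor: ₹177,000; Desmond: ₹177,000

Xiomara takes one-fifth of ₹2,950,000 = ₹590,000. The remaining ₹2,360,000 passes to the descendants.
The descendants' portion (₹2,360,000) is divided at the children's generation into 5 shares of ₹472,000. Anna and Ione each take ₹472,000. The 3 shares of the deceased (Osric, Pablo, and Hector) are combined into a pool of ₹1,416,000.
That pool (₹1,416,000) is divided at the grandchildren's generation equally among Delphine, Gabor, Gwendolyn, Sione, Winona, Willa, Teodor, and Desmond: ₹177,000 each.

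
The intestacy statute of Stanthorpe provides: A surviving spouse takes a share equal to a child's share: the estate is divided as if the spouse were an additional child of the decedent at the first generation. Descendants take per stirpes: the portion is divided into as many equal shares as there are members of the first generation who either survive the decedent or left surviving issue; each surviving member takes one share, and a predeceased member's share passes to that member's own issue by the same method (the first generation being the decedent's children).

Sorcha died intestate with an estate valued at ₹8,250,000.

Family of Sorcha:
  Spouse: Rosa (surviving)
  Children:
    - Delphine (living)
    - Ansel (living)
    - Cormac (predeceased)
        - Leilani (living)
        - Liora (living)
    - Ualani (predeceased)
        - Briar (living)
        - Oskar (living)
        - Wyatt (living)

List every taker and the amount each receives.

Rosa: ₹1,650,000; Delphine: ₹1,650,000; Ansel: ₹1,650,000; Leilani: ₹825,000; Liora: ₹825,000; Briar: ₹550,000; Oskar: ₹550,000; Wyatt: ₹550,000

The spouse counts as an additional share at the children's level, so there are 5 primary shares of ₹1,650,000. Rosa takes one such share (₹1,650,000).
The children's combined portion (₹6,600,000) is divided into 4 shares of ₹1,650,000: Delphine and Ansel each take ₹1,650,000; Cormac's ₹1,650,000 share passes to Cormac's issue; Ualani's ₹1,650,000 share passes to Ualani's issue.
Cormac's share (₹1,650,000) is divided into 2 shares of ₹825,000: Leilani and Liora each take ₹825,000.
Ualani's share (₹1,650,000) is divided into 3 shares of ₹550,000: Briar, Oskar, and Wyatt each take ₹550,000.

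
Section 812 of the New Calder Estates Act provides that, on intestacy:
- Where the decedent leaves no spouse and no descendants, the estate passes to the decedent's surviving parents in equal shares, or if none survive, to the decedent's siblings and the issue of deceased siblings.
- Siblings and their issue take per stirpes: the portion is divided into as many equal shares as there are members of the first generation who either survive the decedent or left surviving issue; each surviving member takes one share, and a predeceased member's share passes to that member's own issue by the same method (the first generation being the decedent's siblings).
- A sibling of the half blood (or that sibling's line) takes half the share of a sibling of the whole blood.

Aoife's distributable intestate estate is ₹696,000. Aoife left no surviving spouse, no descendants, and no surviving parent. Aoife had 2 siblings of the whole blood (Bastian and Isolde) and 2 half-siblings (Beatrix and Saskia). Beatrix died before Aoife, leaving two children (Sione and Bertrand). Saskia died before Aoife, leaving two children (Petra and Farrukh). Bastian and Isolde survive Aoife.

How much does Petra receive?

The entire ₹696,000 passes to the siblings and their issue.
Counting each half-blood sibling's line as half a unit, there are 3 units in ₹696,000, so one unit is ₹232,000. Whole-blood lines (Bastian and Isolde) take ₹232,000 each; half-blood lines (Beatrix and Saskia) take ₹116,000 each.
Beatrix's share (₹116,000) is divided into 2 shares of ₹58,000: Sione and Bertrand each take ₹58,000.
Saskia's share (₹116,000) is divided into 2 shares of ₹58,000: Petra and Farrukh each take ₹58,000.

Petra receives ₹58,000.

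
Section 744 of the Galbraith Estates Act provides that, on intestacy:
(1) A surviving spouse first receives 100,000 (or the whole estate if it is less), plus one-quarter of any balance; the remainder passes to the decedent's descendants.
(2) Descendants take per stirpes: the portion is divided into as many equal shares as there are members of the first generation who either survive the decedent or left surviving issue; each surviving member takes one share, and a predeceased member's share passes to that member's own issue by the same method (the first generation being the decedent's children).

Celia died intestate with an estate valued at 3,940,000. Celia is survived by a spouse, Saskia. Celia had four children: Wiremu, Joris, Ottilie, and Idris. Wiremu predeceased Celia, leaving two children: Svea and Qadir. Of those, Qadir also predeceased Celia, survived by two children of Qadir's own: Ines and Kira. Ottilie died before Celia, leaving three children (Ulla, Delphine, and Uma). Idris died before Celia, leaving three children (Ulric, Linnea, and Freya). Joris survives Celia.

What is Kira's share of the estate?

Kira receives 180,000.

Saskia first takes 100,000, leaving a balance of 3,840,000. Saskia then takes one-quarter of the balance (960,000), for a total of 1,060,000. The remaining 2,880,000 passes to the descendants.
The descendants' portion (2,880,000) is divided into 4 shares of 720,000: Joris takes 720,000; Wiremu's 720,000 share passes to Wiremu's issue; Ottilie's 720,000 share passes to Ottilie's issue; Idris's 720,000 share passes to Idris's issue.
Wiremu's share (720,000) is divided into 2 shares of 360,000: Svea takes 360,000; Qadir's 360,000 share passes to Qadir's issue.
Qadir's share (360,000) is divided into 2 shares of 180,000: Ines and Kira each take 180,000.
Ottilie's share (720,000) is divided into 3 shares of 240,000: Ulla, Delphine, and Uma each take 240,000.
Idris's share (720,000) is divided into 3 shares of 240,000: Ulric, Linnea, and Freya each take 240,000.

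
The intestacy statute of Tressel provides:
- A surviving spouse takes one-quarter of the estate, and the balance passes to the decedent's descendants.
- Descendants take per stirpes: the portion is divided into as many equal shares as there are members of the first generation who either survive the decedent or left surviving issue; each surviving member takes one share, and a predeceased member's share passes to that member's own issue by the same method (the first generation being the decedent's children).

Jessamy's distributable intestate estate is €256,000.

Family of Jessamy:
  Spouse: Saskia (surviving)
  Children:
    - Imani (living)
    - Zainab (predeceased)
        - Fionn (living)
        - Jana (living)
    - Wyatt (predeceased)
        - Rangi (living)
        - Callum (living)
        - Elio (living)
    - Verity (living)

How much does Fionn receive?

Saskia takes one-quarter of €256,000 = €64,000. The remaining €192,000 passes to the descendants.
The descendants' portion (€192,000) is divided into 4 shares of €48,000: Imani and Verity each take €48,000; Zainab's €48,000 share passes to Zainab's issue; Wyatt's €48,000 share passes to Wyatt's issue.
Zainab's share (€48,000) is divided into 2 shares of €24,000: Fionn and Jana each take €24,000.
Wyatt's share (€48,000) is divided into 3 shares of €16,000: Rangi, Callum, and Elio each take €16,000.

Fionn receives €24,000.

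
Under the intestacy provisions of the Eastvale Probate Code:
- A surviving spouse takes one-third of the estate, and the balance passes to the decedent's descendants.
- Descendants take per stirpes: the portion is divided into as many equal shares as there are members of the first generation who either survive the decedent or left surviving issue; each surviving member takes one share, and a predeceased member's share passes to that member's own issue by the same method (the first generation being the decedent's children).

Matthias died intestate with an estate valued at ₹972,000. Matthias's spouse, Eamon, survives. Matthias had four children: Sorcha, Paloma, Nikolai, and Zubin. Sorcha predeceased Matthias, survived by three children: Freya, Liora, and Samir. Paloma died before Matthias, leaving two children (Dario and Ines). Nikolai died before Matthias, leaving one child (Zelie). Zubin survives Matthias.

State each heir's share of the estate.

Eamon: ₹324,000; Freya: ₹54,000; Liora: ₹54,000; Samir: ₹54,000; Dario: ₹81,000; Ines: ₹81,000; Zelie: ₹162,000; Zubin: ₹162,000

Eamon takes one-third of ₹972,000 = ₹324,000. The remaining ₹648,000 passes to the descendants.
The descendants' portion (₹648,000) is divided into 4 shares of ₹162,000: Zubin takes ₹162,000; Sorcha's ₹162,000 share passes to Sorcha's issue; Paloma's ₹162,000 share passes to Paloma's issue; Nikolai's ₹162,000 share passes to Nikolai's issue.
Sorcha's share (₹162,000) is divided into 3 shares of ₹54,000: Freya, Liora, and Samir each take ₹54,000.
Paloma's share (₹162,000) is divided into 2 shares of ₹81,000: Dario and Ines each take ₹81,000.
Nikolai's share (₹162,000) passes entirely to Zelie.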